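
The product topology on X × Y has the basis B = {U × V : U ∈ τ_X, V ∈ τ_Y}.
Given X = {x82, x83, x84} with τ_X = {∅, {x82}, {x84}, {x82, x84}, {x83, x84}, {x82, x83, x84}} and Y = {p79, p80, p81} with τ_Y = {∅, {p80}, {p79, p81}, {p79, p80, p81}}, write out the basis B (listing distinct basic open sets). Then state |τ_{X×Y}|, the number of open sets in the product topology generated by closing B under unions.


Basis B = {∅ × ∅, {x82} × {p80}, {x84} × {p80}, {x82} × {p79, p81}, {x82, x84} × {p80}, {x83, x84} × {p80}, {x84} × {p79, p81}, {x82} × {p79, p80, p81}, {x82, x83, x84} × {p80}, {x84} × {p79, p80, p81}, {x82, x84} × {p79, p81}, {x83, x84} × {p79, p81}, {x82, x84} × {p79, p80, p81}, {x82, x83, x84} × {p79, p81}, {x83, x84} × {p79, p80, p81}, {x82, x83, x84} × {p79, p80, p81}}; |τ_{X×Y}| = 36.

Enumerate products U × V with U ∈ τ_X, V ∈ τ_Y (deduplicated):
  ∅ × ∅ = {} (∅)
  {x82} × {p80} = {(x82,p80)}
  {x84} × {p80} = {(x84,p80)}
  {x82} × {p79, p81} = {(x82,p79), (x82,p81)}
  {x82, x84} × {p80} = {(x82,p80), (x84,p80)}
  {x83, x84} × {p80} = {(x83,p80), (x84,p80)}
  {x84} × {p79, p81} = {(x84,p79), (x84,p81)}
  {x82} × {p79, p80, p81} = {(x82,p79), (x82,p80), (x82,p81)}
  {x82, x83, x84} × {p80} = {(x82,p80), (x83,p80), (x84,p80)}
  {x84} × {p79, p80, p81} = {(x84,p79), (x84,p80), (x84,p81)}
  {x82, x84} × {p79, p81} = {(x82,p79), (x82,p81), (x84,p79), (x84,p81)}
  {x83, x84} × {p79, p81} = {(x83,p79), (x83,p81), (x84,p79), (x84,p81)}
  {x82, x84} × {p79, p80, p81} = {(x82,p79), (x82,p80), (x82,p81), (x84,p79), (x84,p80), (x84,p81)}
  {x82, x83, x84} × {p79, p81} = {(x82,p79), (x82,p81), (x83,p79), (x83,p81), (x84,p79), (x84,p81)}
  {x83, x84} × {p79, p80, p81} = {(x83,p79), (x83,p80), (x83,p81), (x84,p79), (x84,p80), (x84,p81)}
  {x82, x83, x84} × {p79, p80, p81} = {(x82,p79), (x82,p80), (x82,p81), (x83,p79), (x83,p80), (x83,p81), (x84,p79), (x84,p80), (x84,p81)}
These 16 distinct sets form the basis B.
Close under arbitrary unions to get τ_{X×Y}; counting gives |τ_{X×Y}| = 36.


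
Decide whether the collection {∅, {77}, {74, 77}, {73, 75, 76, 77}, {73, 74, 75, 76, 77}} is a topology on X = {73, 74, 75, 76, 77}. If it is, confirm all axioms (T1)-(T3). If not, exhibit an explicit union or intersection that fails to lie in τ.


τ IS a topology on X.

Axiom (T1): ∅ ∈ τ? Yes; X ∈ τ? Yes.
Axiom (T2/T3): check pairwise unions and intersections of members of τ.
All pairwise intersections and unions checked — each lies in τ. Therefore τ satisfies (T1), (T2), (T3): it IS a topology on X.


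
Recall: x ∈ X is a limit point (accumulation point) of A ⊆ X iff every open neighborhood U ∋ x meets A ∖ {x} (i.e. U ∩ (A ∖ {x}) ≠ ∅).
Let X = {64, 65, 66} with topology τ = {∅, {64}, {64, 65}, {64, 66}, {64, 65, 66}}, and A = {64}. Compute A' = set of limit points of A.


A' = {65, 66}

For each x ∈ X, list the open sets U ∈ τ with x ∈ U, then check whether U ∩ (A ∖ {x}) ≠ ∅ for every such U.
  x = 64: open {64} ∋ x has {64} ∩ (A ∖ {64}) = ∅, so x is NOT a limit point.
  x = 65: opens ∋ x are {64, 65}, {64, 65, 66}; each meets A ∖ {65}, so x IS a limit point.
  x = 66: opens ∋ x are {64, 66}, {64, 65, 66}; each meets A ∖ {66}, so x IS a limit point.
Collecting: A' = {65, 66}.


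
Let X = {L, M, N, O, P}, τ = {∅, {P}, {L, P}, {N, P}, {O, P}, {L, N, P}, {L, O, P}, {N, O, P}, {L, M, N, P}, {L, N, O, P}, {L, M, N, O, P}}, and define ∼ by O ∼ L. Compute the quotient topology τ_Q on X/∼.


X/∼ = {[L=O], [M], [N], [P]}; |τ_Q| = 6.

Equivalence classes: [L=O], [M], [N], [P].
Quotient map π: X → X/∼ sends L ↦ [L=O], M ↦ [M], N ↦ [N], O ↦ [L=O], P ↦ [P].
For each subset V ⊆ X/∼, compute π^{-1}(V) ⊆ X and check whether π^{-1}(V) ∈ τ. V is open in τ_Q iff π^{-1}(V) ∈ τ.
  V = {}: π^{-1}(V) = ∅ ∈ τ ✓.
  V = {[L=O]}: π^{-1}(V) = {L, O} ∉ τ ✗.
  V = {[M]}: π^{-1}(V) = {M} ∉ τ ✗.
  V = {[L=O], [M]}: π^{-1}(V) = {L, M, O} ∉ τ ✗.
  V = {[N]}: π^{-1}(V) = {N} ∉ τ ✗.
  V = {[L=O], [N]}: π^{-1}(V) = {L, N, O} ∉ τ ✗.
  V = {[M], [N]}: π^{-1}(V) = {M, N} ∉ τ ✗.
  V = {[L=O], [M], [N]}: π^{-1}(V) = {L, M, N, O} ∉ τ ✗.
  V = {[P]}: π^{-1}(V) = {P} ∈ τ ✓.
  V = {[L=O], [P]}: π^{-1}(V) = {L, O, P} ∈ τ ✓.
  V = {[M], [P]}: π^{-1}(V) = {M, P} ∉ τ ✗.
  V = {[L=O], [M], [P]}: π^{-1}(V) = {L, M, O, P} ∉ τ ✗.
  V = {[N], [P]}: π^{-1}(V) = {N, P} ∈ τ ✓.
  V = {[L=O], [N], [P]}: π^{-1}(V) = {L, N, O, P} ∈ τ ✓.
  V = {[M], [N], [P]}: π^{-1}(V) = {M, N, P} ∉ τ ✗.
  V = {[L=O], [M], [N], [P]}: π^{-1}(V) = {L, M, N, O, P} ∈ τ ✓.
Open sets in the quotient: τ_Q = {{}, {[P]}, {[L=O], [P]}, {[N], [P]}, {[L=O], [N], [P]}, {[L=O], [M], [N], [P]}} (6 elements).


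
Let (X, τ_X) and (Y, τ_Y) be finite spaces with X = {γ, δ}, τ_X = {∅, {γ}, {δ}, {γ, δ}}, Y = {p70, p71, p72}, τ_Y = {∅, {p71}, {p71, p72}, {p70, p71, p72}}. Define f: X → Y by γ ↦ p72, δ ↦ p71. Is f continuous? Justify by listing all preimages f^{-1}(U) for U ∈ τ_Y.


f IS continuous.

Compute f^{-1}(U) for each U ∈ τ_Y:
  U = ∅: f^{-1}(U) = ∅ ∈ τ_X ✓.
  U = {p71}: f^{-1}(U) = {δ} ∈ τ_X ✓.
  U = {p71, p72}: f^{-1}(U) = {γ, δ} ∈ τ_X ✓.
  U = {p70, p71, p72}: f^{-1}(U) = {γ, δ} ∈ τ_X ✓.
Every preimage lies in τ_X, so f IS continuous.


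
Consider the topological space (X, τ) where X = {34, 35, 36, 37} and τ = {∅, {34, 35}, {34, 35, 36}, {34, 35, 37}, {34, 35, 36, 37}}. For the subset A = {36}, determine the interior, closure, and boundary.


int(A) = ∅, cl(A) = {36}, ∂A = {36}.

Closed sets in (X, τ) are complements of opens:
  closed(X, τ) = {∅, {36}, {37}, {36, 37}, {34, 35, 36, 37}}.
int(A) = ⋃ {U ∈ τ : U ⊆ A}. Opens contained in A: ∅.
Taking the union of these: int(A) = ∅.
cl(A) = ⋂ {C closed : A ⊆ C}. Closed sets containing A: {36}, {36, 37}, {34, 35, 36, 37}.
Intersecting these: cl(A) = {36}.
∂A = cl(A) ∖ int(A) = {36} ∖ ∅ = {36}.


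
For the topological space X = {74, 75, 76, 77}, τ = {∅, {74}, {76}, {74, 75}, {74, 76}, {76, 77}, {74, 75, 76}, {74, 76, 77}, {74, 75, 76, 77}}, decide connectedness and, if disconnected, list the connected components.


(X, τ) is disconnected; components = [{74, 75}, {76, 77}].

Find clopen sets (U ∈ τ with X ∖ U ∈ τ):
  U = ∅, X ∖ U = {74, 75, 76, 77} — both open, so U is clopen.
  U = {74, 75}, X ∖ U = {76, 77} — both open, so U is clopen.
  U = {76, 77}, X ∖ U = {74, 75} — both open, so U is clopen.
  U = {74, 75, 76, 77}, X ∖ U = ∅ — both open, so U is clopen.
Nontrivial clopen(s) exist: e.g. {74, 75}. So (X, τ) is disconnected.
Compute connected components by grouping points that agree on all clopens:
  component: {74, 75}
  component: {76, 77}


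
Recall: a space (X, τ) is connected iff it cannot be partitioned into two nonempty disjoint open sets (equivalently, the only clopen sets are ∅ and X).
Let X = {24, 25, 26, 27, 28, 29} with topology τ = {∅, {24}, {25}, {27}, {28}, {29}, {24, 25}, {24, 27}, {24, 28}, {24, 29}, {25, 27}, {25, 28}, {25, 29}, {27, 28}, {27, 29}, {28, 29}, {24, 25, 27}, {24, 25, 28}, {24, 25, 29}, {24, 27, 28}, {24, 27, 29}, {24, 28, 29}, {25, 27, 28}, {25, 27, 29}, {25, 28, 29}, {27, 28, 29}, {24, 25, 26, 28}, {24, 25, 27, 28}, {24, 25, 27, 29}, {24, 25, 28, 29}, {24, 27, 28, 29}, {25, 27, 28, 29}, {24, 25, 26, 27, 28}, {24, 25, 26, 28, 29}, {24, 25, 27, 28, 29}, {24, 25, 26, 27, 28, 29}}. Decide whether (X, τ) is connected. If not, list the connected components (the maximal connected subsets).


(X, τ) is disconnected; components = [{27}, {29}, {24, 25, 26, 28}].

Find clopen sets (U ∈ τ with X ∖ U ∈ τ):
  U = ∅, X ∖ U = {24, 25, 26, 27, 28, 29} — both open, so U is clopen.
  U = {27}, X ∖ U = {24, 25, 26, 28, 29} — both open, so U is clopen.
  U = {29}, X ∖ U = {24, 25, 26, 27, 28} — both open, so U is clopen.
  U = {27, 29}, X ∖ U = {24, 25, 26, 28} — both open, so U is clopen.
  U = {24, 25, 26, 28}, X ∖ U = {27, 29} — both open, so U is clopen.
  U = {24, 25, 26, 27, 28}, X ∖ U = {29} — both open, so U is clopen.
  U = {24, 25, 26, 28, 29}, X ∖ U = {27} — both open, so U is clopen.
  U = {24, 25, 26, 27, 28, 29}, X ∖ U = ∅ — both open, so U is clopen.
Nontrivial clopen(s) exist: e.g. {24, 25, 26, 28, 29}. So (X, τ) is disconnected.
Compute connected components by grouping points that agree on all clopens:
  component: {27}
  component: {29}
  component: {24, 25, 26, 28}


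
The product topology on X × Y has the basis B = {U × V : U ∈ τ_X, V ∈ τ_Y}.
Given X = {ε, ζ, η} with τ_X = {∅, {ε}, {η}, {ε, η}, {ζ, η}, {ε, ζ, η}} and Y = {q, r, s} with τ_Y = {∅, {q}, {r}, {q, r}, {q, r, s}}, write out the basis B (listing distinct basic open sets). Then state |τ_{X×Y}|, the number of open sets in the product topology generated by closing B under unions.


Basis B = {∅ × ∅, {ε} × {q}, {ε} × {r}, {η} × {q}, {η} × {r}, {ε} × {q, r}, {ε, η} × {q}, {ε, η} × {r}, {ζ, η} × {q}, {ζ, η} × {r}, {η} × {q, r}, {ε} × {q, r, s}, {ε, ζ, η} × {q}, {ε, ζ, η} × {r}, {η} × {q, r, s}, {ε, η} × {q, r}, {ζ, η} × {q, r}, {ε, η} × {q, r, s}, {ε, ζ, η} × {q, r}, {ζ, η} × {q, r, s}, {ε, ζ, η} × {q, r, s}}; |τ_{X×Y}| = 70.

Enumerate products U × V with U ∈ τ_X, V ∈ τ_Y (deduplicated):
  ∅ × ∅ = {} (∅)
  {ε} × {q} = {(ε,q)}
  {ε} × {r} = {(ε,r)}
  {η} × {q} = {(η,q)}
  {η} × {r} = {(η,r)}
  {ε} × {q, r} = {(ε,q), (ε,r)}
  {ε, η} × {q} = {(ε,q), (η,q)}
  {ε, η} × {r} = {(ε,r), (η,r)}
  {ζ, η} × {q} = {(ζ,q), (η,q)}
  {ζ, η} × {r} = {(ζ,r), (η,r)}
  {η} × {q, r} = {(η,q), (η,r)}
  {ε} × {q, r, s} = {(ε,q), (ε,r), (ε,s)}
  {ε, ζ, η} × {q} = {(ε,q), (ζ,q), (η,q)}
  {ε, ζ, η} × {r} = {(ε,r), (ζ,r), (η,r)}
  {η} × {q, r, s} = {(η,q), (η,r), (η,s)}
  {ε, η} × {q, r} = {(ε,q), (ε,r), (η,q), (η,r)}
  {ζ, η} × {q, r} = {(ζ,q), (ζ,r), (η,q), (η,r)}
  {ε, η} × {q, r, s} = {(ε,q), (ε,r), (ε,s), (η,q), (η,r), (η,s)}
  {ε, ζ, η} × {q, r} = {(ε,q), (ε,r), (ζ,q), (ζ,r), (η,q), (η,r)}
  {ζ, η} × {q, r, s} = {(ζ,q), (ζ,r), (ζ,s), (η,q), (η,r), (η,s)}
  {ε, ζ, η} × {q, r, s} = {(ε,q), (ε,r), (ε,s), (ζ,q), (ζ,r), (ζ,s), (η,q), (η,r), (η,s)}
These 21 distinct sets form the basis B.
Close under arbitrary unions to get τ_{X×Y}; counting gives |τ_{X×Y}| = 70.


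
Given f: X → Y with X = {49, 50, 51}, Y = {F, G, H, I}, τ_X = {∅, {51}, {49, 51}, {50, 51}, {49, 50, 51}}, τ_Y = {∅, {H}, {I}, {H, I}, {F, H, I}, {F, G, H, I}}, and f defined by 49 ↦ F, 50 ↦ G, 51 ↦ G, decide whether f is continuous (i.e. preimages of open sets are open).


f is NOT continuous.

Compute f^{-1}(U) for each U ∈ τ_Y:
  U = ∅: f^{-1}(U) = ∅ ∈ τ_X ✓.
  U = {H}: f^{-1}(U) = ∅ ∈ τ_X ✓.
  U = {I}: f^{-1}(U) = ∅ ∈ τ_X ✓.
  U = {H, I}: f^{-1}(U) = ∅ ∈ τ_X ✓.
  U = {F, H, I}: f^{-1}(U) = {49} ∉ τ_X ✗.
  U = {F, G, H, I}: f^{-1}(U) = {49, 50, 51} ∈ τ_X ✓.
Found U = {F, H, I} with f^{-1}(U) = {49} not in τ_X. Therefore f is NOT continuous.


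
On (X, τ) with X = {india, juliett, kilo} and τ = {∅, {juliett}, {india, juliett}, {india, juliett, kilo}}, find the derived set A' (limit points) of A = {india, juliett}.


A' = {india, kilo}

For each x ∈ X, list the open sets U ∈ τ with x ∈ U, then check whether U ∩ (A ∖ {x}) ≠ ∅ for every such U.
  x = india: opens ∋ x are {india, juliett}, {india, juliett, kilo}; each meets A ∖ {india}, so x IS a limit point.
  x = juliett: open {juliett} ∋ x has {juliett} ∩ (A ∖ {juliett}) = ∅, so x is NOT a limit point.
  x = kilo: opens ∋ x are {india, juliett, kilo}; each meets A ∖ {kilo}, so x IS a limit point.
Collecting: A' = {india, kilo}.


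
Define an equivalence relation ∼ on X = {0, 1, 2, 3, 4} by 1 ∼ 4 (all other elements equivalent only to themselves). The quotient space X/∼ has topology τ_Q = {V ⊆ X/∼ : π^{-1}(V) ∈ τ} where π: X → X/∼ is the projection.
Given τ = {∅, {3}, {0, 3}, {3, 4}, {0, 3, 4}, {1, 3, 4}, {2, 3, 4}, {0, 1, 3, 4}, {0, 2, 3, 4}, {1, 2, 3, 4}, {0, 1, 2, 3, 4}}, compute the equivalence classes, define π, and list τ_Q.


X/∼ = {[0], [1=4], [2], [3]}; |τ_Q| = 7.

Equivalence classes: [0], [1=4], [2], [3].
Quotient map π: X → X/∼ sends 0 ↦ [0], 1 ↦ [1=4], 2 ↦ [2], 3 ↦ [3], 4 ↦ [1=4].
For each subset V ⊆ X/∼, compute π^{-1}(V) ⊆ X and check whether π^{-1}(V) ∈ τ. V is open in τ_Q iff π^{-1}(V) ∈ τ.
  V = {}: π^{-1}(V) = ∅ ∈ τ ✓.
  V = {[0]}: π^{-1}(V) = {0} ∉ τ ✗.
  V = {[1=4]}: π^{-1}(V) = {1, 4} ∉ τ ✗.
  V = {[0], [1=4]}: π^{-1}(V) = {0, 1, 4} ∉ τ ✗.
  V = {[2]}: π^{-1}(V) = {2} ∉ τ ✗.
  V = {[0], [2]}: π^{-1}(V) = {0, 2} ∉ τ ✗.
  V = {[1=4], [2]}: π^{-1}(V) = {1, 2, 4} ∉ τ ✗.
  V = {[0], [1=4], [2]}: π^{-1}(V) = {0, 1, 2, 4} ∉ τ ✗.
  V = {[3]}: π^{-1}(V) = {3} ∈ τ ✓.
  V = {[0], [3]}: π^{-1}(V) = {0, 3} ∈ τ ✓.
  V = {[1=4], [3]}: π^{-1}(V) = {1, 3, 4} ∈ τ ✓.
  V = {[0], [1=4], [3]}: π^{-1}(V) = {0, 1, 3, 4} ∈ τ ✓.
  V = {[2], [3]}: π^{-1}(V) = {2, 3} ∉ τ ✗.
  V = {[0], [2], [3]}: π^{-1}(V) = {0, 2, 3} ∉ τ ✗.
  V = {[1=4], [2], [3]}: π^{-1}(V) = {1, 2, 3, 4} ∈ τ ✓.
  V = {[0], [1=4], [2], [3]}: π^{-1}(V) = {0, 1, 2, 3, 4} ∈ τ ✓.
Open sets in the quotient: τ_Q = {{}, {[3]}, {[0], [3]}, {[1=4], [3]}, {[0], [1=4], [3]}, {[1=4], [2], [3]}, {[0], [1=4], [2], [3]}} (7 elements).


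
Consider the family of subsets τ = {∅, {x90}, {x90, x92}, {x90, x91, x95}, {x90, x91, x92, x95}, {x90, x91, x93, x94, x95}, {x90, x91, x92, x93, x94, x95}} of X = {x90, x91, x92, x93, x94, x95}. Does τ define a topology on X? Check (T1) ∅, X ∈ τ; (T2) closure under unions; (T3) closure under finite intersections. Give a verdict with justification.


τ IS a topology on X.

Axiom (T1): ∅ ∈ τ? Yes; X ∈ τ? Yes.
Axiom (T2/T3): check pairwise unions and intersections of members of τ.
All pairwise intersections and unions checked — each lies in τ. Therefore τ satisfies (T1), (T2), (T3): it IS a topology on X.


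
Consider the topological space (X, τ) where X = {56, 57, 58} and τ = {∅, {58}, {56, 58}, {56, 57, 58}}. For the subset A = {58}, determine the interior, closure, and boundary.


int(A) = {58}, cl(A) = {56, 57, 58}, ∂A = {56, 57}.

Closed sets in (X, τ) are complements of opens:
  closed(X, τ) = {∅, {57}, {56, 57}, {56, 57, 58}}.
int(A) = ⋃ {U ∈ τ : U ⊆ A}. Opens contained in A: ∅, {58}.
Taking the union of these: int(A) = {58}.
cl(A) = ⋂ {C closed : A ⊆ C}. Closed sets containing A: {56, 57, 58}.
Intersecting these: cl(A) = {56, 57, 58}.
∂A = cl(A) ∖ int(A) = {56, 57, 58} ∖ {58} = {56, 57}.


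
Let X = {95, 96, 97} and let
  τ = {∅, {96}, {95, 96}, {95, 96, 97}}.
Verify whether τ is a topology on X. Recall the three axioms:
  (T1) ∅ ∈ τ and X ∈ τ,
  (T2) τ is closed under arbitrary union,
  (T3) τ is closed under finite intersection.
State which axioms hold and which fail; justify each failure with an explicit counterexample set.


τ IS a topology on X.

Axiom (T1): ∅ ∈ τ? Yes; X ∈ τ? Yes.
Axiom (T2/T3): check pairwise unions and intersections of members of τ.
All pairwise intersections and unions checked — each lies in τ. Therefore τ satisfies (T1), (T2), (T3): it IS a topology on X.


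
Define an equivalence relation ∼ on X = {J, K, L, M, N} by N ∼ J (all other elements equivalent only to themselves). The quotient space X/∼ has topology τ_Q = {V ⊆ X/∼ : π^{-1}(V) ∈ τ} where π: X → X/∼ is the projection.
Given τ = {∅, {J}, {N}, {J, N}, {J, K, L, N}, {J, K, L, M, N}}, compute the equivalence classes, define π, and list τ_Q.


X/∼ = {[J=N], [K], [L], [M]}; |τ_Q| = 4.

Equivalence classes: [J=N], [K], [L], [M].
Quotient map π: X → X/∼ sends J ↦ [J=N], K ↦ [K], L ↦ [L], M ↦ [M], N ↦ [J=N].
For each subset V ⊆ X/∼, compute π^{-1}(V) ⊆ X and check whether π^{-1}(V) ∈ τ. V is open in τ_Q iff π^{-1}(V) ∈ τ.
  V = {}: π^{-1}(V) = ∅ ∈ τ ✓.
  V = {[J=N]}: π^{-1}(V) = {J, N} ∈ τ ✓.
  V = {[K]}: π^{-1}(V) = {K} ∉ τ ✗.
  V = {[J=N], [K]}: π^{-1}(V) = {J, K, N} ∉ τ ✗.
  V = {[L]}: π^{-1}(V) = {L} ∉ τ ✗.
  V = {[J=N], [L]}: π^{-1}(V) = {J, L, N} ∉ τ ✗.
  V = {[K], [L]}: π^{-1}(V) = {K, L} ∉ τ ✗.
  V = {[J=N], [K], [L]}: π^{-1}(V) = {J, K, L, N} ∈ τ ✓.
  V = {[M]}: π^{-1}(V) = {M} ∉ τ ✗.
  V = {[J=N], [M]}: π^{-1}(V) = {J, M, N} ∉ τ ✗.
  V = {[K], [M]}: π^{-1}(V) = {K, M} ∉ τ ✗.
  V = {[J=N], [K], [M]}: π^{-1}(V) = {J, K, M, N} ∉ τ ✗.
  V = {[L], [M]}: π^{-1}(V) = {L, M} ∉ τ ✗.
  V = {[J=N], [L], [M]}: π^{-1}(V) = {J, L, M, N} ∉ τ ✗.
  V = {[K], [L], [M]}: π^{-1}(V) = {K, L, M} ∉ τ ✗.
  V = {[J=N], [K], [L], [M]}: π^{-1}(V) = {J, K, L, M, N} ∈ τ ✓.
Open sets in the quotient: τ_Q = {{}, {[J=N]}, {[J=N], [K], [L]}, {[J=N], [K], [L], [M]}} (4 elements).


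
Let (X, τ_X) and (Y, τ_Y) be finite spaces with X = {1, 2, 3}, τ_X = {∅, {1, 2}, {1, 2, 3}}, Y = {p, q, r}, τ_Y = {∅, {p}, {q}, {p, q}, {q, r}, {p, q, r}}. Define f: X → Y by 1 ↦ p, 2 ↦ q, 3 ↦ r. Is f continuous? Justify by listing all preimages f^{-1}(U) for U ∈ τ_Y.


f is NOT continuous.

Compute f^{-1}(U) for each U ∈ τ_Y:
  U = ∅: f^{-1}(U) = ∅ ∈ τ_X ✓.
  U = {p}: f^{-1}(U) = {1} ∉ τ_X ✗.
  U = {q}: f^{-1}(U) = {2} ∉ τ_X ✗.
  U = {p, q}: f^{-1}(U) = {1, 2} ∈ τ_X ✓.
  U = {q, r}: f^{-1}(U) = {2, 3} ∉ τ_X ✗.
  U = {p, q, r}: f^{-1}(U) = {1, 2, 3} ∈ τ_X ✓.
Found U = {p} with f^{-1}(U) = {1} not in τ_X. Therefore f is NOT continuous.


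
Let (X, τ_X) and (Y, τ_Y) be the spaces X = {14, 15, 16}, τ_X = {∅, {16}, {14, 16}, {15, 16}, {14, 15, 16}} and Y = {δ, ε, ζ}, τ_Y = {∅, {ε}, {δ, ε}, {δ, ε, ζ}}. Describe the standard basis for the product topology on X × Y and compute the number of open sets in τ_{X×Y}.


Basis B = {∅ × ∅, {16} × {ε}, {14, 16} × {ε}, {15, 16} × {ε}, {16} × {δ, ε}, {14, 15, 16} × {ε}, {16} × {δ, ε, ζ}, {14, 16} × {δ, ε}, {15, 16} × {δ, ε}, {14, 16} × {δ, ε, ζ}, {14, 15, 16} × {δ, ε}, {15, 16} × {δ, ε, ζ}, {14, 15, 16} × {δ, ε, ζ}}; |τ_{X×Y}| = 30.

Enumerate products U × V with U ∈ τ_X, V ∈ τ_Y (deduplicated):
  ∅ × ∅ = {} (∅)
  {16} × {ε} = {(16,ε)}
  {14, 16} × {ε} = {(14,ε), (16,ε)}
  {15, 16} × {ε} = {(15,ε), (16,ε)}
  {16} × {δ, ε} = {(16,δ), (16,ε)}
  {14, 15, 16} × {ε} = {(14,ε), (15,ε), (16,ε)}
  {16} × {δ, ε, ζ} = {(16,δ), (16,ε), (16,ζ)}
  {14, 16} × {δ, ε} = {(14,δ), (14,ε), (16,δ), (16,ε)}
  {15, 16} × {δ, ε} = {(15,δ), (15,ε), (16,δ), (16,ε)}
  {14, 16} × {δ, ε, ζ} = {(14,δ), (14,ε), (14,ζ), (16,δ), (16,ε), (16,ζ)}
  {14, 15, 16} × {δ, ε} = {(14,δ), (14,ε), (15,δ), (15,ε), (16,δ), (16,ε)}
  {15, 16} × {δ, ε, ζ} = {(15,δ), (15,ε), (15,ζ), (16,δ), (16,ε), (16,ζ)}
  {14, 15, 16} × {δ, ε, ζ} = {(14,δ), (14,ε), (14,ζ), (15,δ), (15,ε), (15,ζ), (16,δ), (16,ε), (16,ζ)}
These 13 distinct sets form the basis B.
Close under arbitrary unions to get τ_{X×Y}; counting gives |τ_{X×Y}| = 30.


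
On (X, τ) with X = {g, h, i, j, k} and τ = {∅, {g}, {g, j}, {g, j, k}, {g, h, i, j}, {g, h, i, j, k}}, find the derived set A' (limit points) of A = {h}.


A' = {i}

For each x ∈ X, list the open sets U ∈ τ with x ∈ U, then check whether U ∩ (A ∖ {x}) ≠ ∅ for every such U.
  x = g: open {g} ∋ x has {g} ∩ (A ∖ {g}) = ∅, so x is NOT a limit point.
  x = h: open {g, h, i, j} ∋ x has {g, h, i, j} ∩ (A ∖ {h}) = ∅, so x is NOT a limit point.
  x = i: opens ∋ x are {g, h, i, j}, {g, h, i, j, k}; each meets A ∖ {i}, so x IS a limit point.
  x = j: open {g, j} ∋ x has {g, j} ∩ (A ∖ {j}) = ∅, so x is NOT a limit point.
  x = k: open {g, j, k} ∋ x has {g, j, k} ∩ (A ∖ {k}) = ∅, so x is NOT a limit point.
Collecting: A' = {i}.


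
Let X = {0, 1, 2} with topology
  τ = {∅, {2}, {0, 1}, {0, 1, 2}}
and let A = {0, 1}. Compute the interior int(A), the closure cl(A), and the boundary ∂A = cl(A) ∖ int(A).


int(A) = {0, 1}, cl(A) = {0, 1}, ∂A = ∅.

Closed sets in (X, τ) are complements of opens:
  closed(X, τ) = {∅, {2}, {0, 1}, {0, 1, 2}}.
int(A) = ⋃ {U ∈ τ : U ⊆ A}. Opens contained in A: ∅, {0, 1}.
Taking the union of these: int(A) = {0, 1}.
cl(A) = ⋂ {C closed : A ⊆ C}. Closed sets containing A: {0, 1}, {0, 1, 2}.
Intersecting these: cl(A) = {0, 1}.
∂A = cl(A) ∖ int(A) = {0, 1} ∖ {0, 1} = ∅.


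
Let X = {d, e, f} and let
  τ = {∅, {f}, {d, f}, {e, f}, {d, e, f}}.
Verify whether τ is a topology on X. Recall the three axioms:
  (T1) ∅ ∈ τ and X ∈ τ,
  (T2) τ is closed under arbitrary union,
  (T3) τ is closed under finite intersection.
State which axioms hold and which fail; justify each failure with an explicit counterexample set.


τ IS a topology on X.

Axiom (T1): ∅ ∈ τ? Yes; X ∈ τ? Yes.
Axiom (T2/T3): check pairwise unions and intersections of members of τ.
All pairwise intersections and unions checked — each lies in τ. Therefore τ satisfies (T1), (T2), (T3): it IS a topology on X.


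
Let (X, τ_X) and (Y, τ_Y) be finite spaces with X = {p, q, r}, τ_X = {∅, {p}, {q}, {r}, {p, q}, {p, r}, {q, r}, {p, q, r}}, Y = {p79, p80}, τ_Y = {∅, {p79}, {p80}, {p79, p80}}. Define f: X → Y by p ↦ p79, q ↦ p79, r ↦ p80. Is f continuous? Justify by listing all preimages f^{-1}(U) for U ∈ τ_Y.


f IS continuous.

Compute f^{-1}(U) for each U ∈ τ_Y:
  U = ∅: f^{-1}(U) = ∅ ∈ τ_X ✓.
  U = {p79}: f^{-1}(U) = {p, q} ∈ τ_X ✓.
  U = {p80}: f^{-1}(U) = {r} ∈ τ_X ✓.
  U = {p79, p80}: f^{-1}(U) = {p, q, r} ∈ τ_X ✓.
Every preimage lies in τ_X, so f IS continuous.


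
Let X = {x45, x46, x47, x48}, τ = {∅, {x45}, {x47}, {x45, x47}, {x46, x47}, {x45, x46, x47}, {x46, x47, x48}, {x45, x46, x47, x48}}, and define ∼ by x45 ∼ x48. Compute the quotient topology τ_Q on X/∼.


X/∼ = {[x45=x48], [x46], [x47]}; |τ_Q| = 4.

Equivalence classes: [x45=x48], [x46], [x47].
Quotient map π: X → X/∼ sends x45 ↦ [x45=x48], x46 ↦ [x46], x47 ↦ [x47], x48 ↦ [x45=x48].
For each subset V ⊆ X/∼, compute π^{-1}(V) ⊆ X and check whether π^{-1}(V) ∈ τ. V is open in τ_Q iff π^{-1}(V) ∈ τ.
  V = {}: π^{-1}(V) = ∅ ∈ τ ✓.
  V = {[x45=x48]}: π^{-1}(V) = {x45, x48} ∉ τ ✗.
  V = {[x46]}: π^{-1}(V) = {x46} ∉ τ ✗.
  V = {[x45=x48], [x46]}: π^{-1}(V) = {x45, x46, x48} ∉ τ ✗.
  V = {[x47]}: π^{-1}(V) = {x47} ∈ τ ✓.
  V = {[x45=x48], [x47]}: π^{-1}(V) = {x45, x47, x48} ∉ τ ✗.
  V = {[x46], [x47]}: π^{-1}(V) = {x46, x47} ∈ τ ✓.
  V = {[x45=x48], [x46], [x47]}: π^{-1}(V) = {x45, x46, x47, x48} ∈ τ ✓.
Open sets in the quotient: τ_Q = {{}, {[x47]}, {[x46], [x47]}, {[x45=x48], [x46], [x47]}} (4 elements).


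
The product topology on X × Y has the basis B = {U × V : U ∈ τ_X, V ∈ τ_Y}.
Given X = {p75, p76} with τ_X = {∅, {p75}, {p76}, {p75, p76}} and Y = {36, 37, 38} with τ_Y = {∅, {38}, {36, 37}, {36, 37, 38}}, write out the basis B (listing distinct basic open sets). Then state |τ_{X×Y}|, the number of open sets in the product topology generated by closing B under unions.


Basis B = {∅ × ∅, {p75} × {38}, {p76} × {38}, {p75} × {36, 37}, {p75, p76} × {38}, {p76} × {36, 37}, {p75} × {36, 37, 38}, {p76} × {36, 37, 38}, {p75, p76} × {36, 37}, {p75, p76} × {36, 37, 38}}; |τ_{X×Y}| = 16.

Enumerate products U × V with U ∈ τ_X, V ∈ τ_Y (deduplicated):
  ∅ × ∅ = {} (∅)
  {p75} × {38} = {(p75,38)}
  {p76} × {38} = {(p76,38)}
  {p75} × {36, 37} = {(p75,36), (p75,37)}
  {p75, p76} × {38} = {(p75,38), (p76,38)}
  {p76} × {36, 37} = {(p76,36), (p76,37)}
  {p75} × {36, 37, 38} = {(p75,36), (p75,37), (p75,38)}
  {p76} × {36, 37, 38} = {(p76,36), (p76,37), (p76,38)}
  {p75, p76} × {36, 37} = {(p75,36), (p75,37), (p76,36), (p76,37)}
  {p75, p76} × {36, 37, 38} = {(p75,36), (p75,37), (p75,38), (p76,36), (p76,37), (p76,38)}
These 10 distinct sets form the basis B.
Close under arbitrary unions to get τ_{X×Y}; counting gives |τ_{X×Y}| = 16.


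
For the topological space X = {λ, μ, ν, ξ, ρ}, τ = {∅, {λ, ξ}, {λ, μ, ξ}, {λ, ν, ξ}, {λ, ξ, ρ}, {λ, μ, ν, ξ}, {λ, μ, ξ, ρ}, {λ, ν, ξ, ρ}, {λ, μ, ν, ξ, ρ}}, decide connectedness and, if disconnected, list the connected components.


(X, τ) is connected.

Find clopen sets (U ∈ τ with X ∖ U ∈ τ):
  U = ∅, X ∖ U = {λ, μ, ν, ξ, ρ} — both open, so U is clopen.
  U = {λ, μ, ν, ξ, ρ}, X ∖ U = ∅ — both open, so U is clopen.
Only trivial clopens (∅ and X) exist, so (X, τ) is connected.
Compute connected components by grouping points that agree on all clopens:
  component: {λ, μ, ν, ξ, ρ}


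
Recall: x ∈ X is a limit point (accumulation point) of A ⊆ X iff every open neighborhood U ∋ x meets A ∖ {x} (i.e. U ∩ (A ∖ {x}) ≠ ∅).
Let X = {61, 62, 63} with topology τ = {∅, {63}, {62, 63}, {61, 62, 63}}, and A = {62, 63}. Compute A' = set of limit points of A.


A' = {61, 62}

For each x ∈ X, list the open sets U ∈ τ with x ∈ U, then check whether U ∩ (A ∖ {x}) ≠ ∅ for every such U.
  x = 61: opens ∋ x are {61, 62, 63}; each meets A ∖ {61}, so x IS a limit point.
  x = 62: opens ∋ x are {62, 63}, {61, 62, 63}; each meets A ∖ {62}, so x IS a limit point.
  x = 63: open {63} ∋ x has {63} ∩ (A ∖ {63}) = ∅, so x is NOT a limit point.
Collecting: A' = {61, 62}.


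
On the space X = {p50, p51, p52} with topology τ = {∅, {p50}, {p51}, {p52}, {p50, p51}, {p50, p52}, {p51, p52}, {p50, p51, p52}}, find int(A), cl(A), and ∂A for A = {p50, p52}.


int(A) = {p50, p52}, cl(A) = {p50, p52}, ∂A = ∅.

Closed sets in (X, τ) are complements of opens:
  closed(X, τ) = {∅, {p50}, {p51}, {p52}, {p50, p51}, {p50, p52}, {p51, p52}, {p50, p51, p52}}.
int(A) = ⋃ {U ∈ τ : U ⊆ A}. Opens contained in A: ∅, {p50}, {p52}, {p50, p52}.
Taking the union of these: int(A) = {p50, p52}.
cl(A) = ⋂ {C closed : A ⊆ C}. Closed sets containing A: {p50, p52}, {p50, p51, p52}.
Intersecting these: cl(A) = {p50, p52}.
∂A = cl(A) ∖ int(A) = {p50, p52} ∖ {p50, p52} = ∅.


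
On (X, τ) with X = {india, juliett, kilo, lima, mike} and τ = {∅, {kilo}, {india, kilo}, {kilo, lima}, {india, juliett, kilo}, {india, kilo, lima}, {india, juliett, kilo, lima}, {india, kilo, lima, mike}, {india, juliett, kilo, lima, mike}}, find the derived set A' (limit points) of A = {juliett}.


A' = ∅

For each x ∈ X, list the open sets U ∈ τ with x ∈ U, then check whether U ∩ (A ∖ {x}) ≠ ∅ for every such U.
  x = india: open {india, kilo} ∋ x has {india, kilo} ∩ (A ∖ {india}) = ∅, so x is NOT a limit point.
  x = juliett: open {india, juliett, kilo} ∋ x has {india, juliett, kilo} ∩ (A ∖ {juliett}) = ∅, so x is NOT a limit point.
  x = kilo: open {kilo} ∋ x has {kilo} ∩ (A ∖ {kilo}) = ∅, so x is NOT a limit point.
  x = lima: open {kilo, lima} ∋ x has {kilo, lima} ∩ (A ∖ {lima}) = ∅, so x is NOT a limit point.
  x = mike: open {india, kilo, lima, mike} ∋ x has {india, kilo, lima, mike} ∩ (A ∖ {mike}) = ∅, so x is NOT a limit point.
Collecting: A' = ∅.


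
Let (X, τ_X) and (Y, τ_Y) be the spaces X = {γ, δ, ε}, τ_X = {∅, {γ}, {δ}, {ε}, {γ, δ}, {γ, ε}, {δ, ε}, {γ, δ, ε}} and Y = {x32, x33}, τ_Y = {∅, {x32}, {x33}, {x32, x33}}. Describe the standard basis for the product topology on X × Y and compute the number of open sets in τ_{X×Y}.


Basis B = {∅ × ∅, {γ} × {x32}, {γ} × {x33}, {δ} × {x32}, {δ} × {x33}, {ε} × {x32}, {ε} × {x33}, {γ} × {x32, x33}, {γ, δ} × {x32}, {γ, ε} × {x32}, {γ, δ} × {x33}, {γ, ε} × {x33}, {δ} × {x32, x33}, {δ, ε} × {x32}, {δ, ε} × {x33}, {ε} × {x32, x33}, {γ, δ, ε} × {x32}, {γ, δ, ε} × {x33}, {γ, δ} × {x32, x33}, {γ, ε} × {x32, x33}, {δ, ε} × {x32, x33}, {γ, δ, ε} × {x32, x33}}; |τ_{X×Y}| = 64.

Enumerate products U × V with U ∈ τ_X, V ∈ τ_Y (deduplicated):
  ∅ × ∅ = {} (∅)
  {γ} × {x32} = {(γ,x32)}
  {γ} × {x33} = {(γ,x33)}
  {δ} × {x32} = {(δ,x32)}
  {δ} × {x33} = {(δ,x33)}
  {ε} × {x32} = {(ε,x32)}
  {ε} × {x33} = {(ε,x33)}
  {γ} × {x32, x33} = {(γ,x32), (γ,x33)}
  {γ, δ} × {x32} = {(γ,x32), (δ,x32)}
  {γ, ε} × {x32} = {(γ,x32), (ε,x32)}
  {γ, δ} × {x33} = {(γ,x33), (δ,x33)}
  {γ, ε} × {x33} = {(γ,x33), (ε,x33)}
  {δ} × {x32, x33} = {(δ,x32), (δ,x33)}
  {δ, ε} × {x32} = {(δ,x32), (ε,x32)}
  {δ, ε} × {x33} = {(δ,x33), (ε,x33)}
  {ε} × {x32, x33} = {(ε,x32), (ε,x33)}
  {γ, δ, ε} × {x32} = {(γ,x32), (δ,x32), (ε,x32)}
  {γ, δ, ε} × {x33} = {(γ,x33), (δ,x33), (ε,x33)}
  {γ, δ} × {x32, x33} = {(γ,x32), (γ,x33), (δ,x32), (δ,x33)}
  {γ, ε} × {x32, x33} = {(γ,x32), (γ,x33), (ε,x32), (ε,x33)}
  {δ, ε} × {x32, x33} = {(δ,x32), (δ,x33), (ε,x32), (ε,x33)}
  {γ, δ, ε} × {x32, x33} = {(γ,x32), (γ,x33), (δ,x32), (δ,x33), (ε,x32), (ε,x33)}
These 22 distinct sets form the basis B.
Close under arbitrary unions to get τ_{X×Y}; counting gives |τ_{X×Y}| = 64.


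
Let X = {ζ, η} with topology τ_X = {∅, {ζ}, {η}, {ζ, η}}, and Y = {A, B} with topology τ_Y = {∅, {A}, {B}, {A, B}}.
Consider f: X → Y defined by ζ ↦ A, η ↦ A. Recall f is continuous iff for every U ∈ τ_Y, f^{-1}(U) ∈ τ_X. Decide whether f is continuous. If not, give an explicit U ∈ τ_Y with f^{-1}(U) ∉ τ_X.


f IS continuous.

Compute f^{-1}(U) for each U ∈ τ_Y:
  U = ∅: f^{-1}(U) = ∅ ∈ τ_X ✓.
  U = {A}: f^{-1}(U) = {ζ, η} ∈ τ_X ✓.
  U = {B}: f^{-1}(U) = ∅ ∈ τ_X ✓.
  U = {A, B}: f^{-1}(U) = {ζ, η} ∈ τ_X ✓.
Every preimage lies in τ_X, so f IS continuous.


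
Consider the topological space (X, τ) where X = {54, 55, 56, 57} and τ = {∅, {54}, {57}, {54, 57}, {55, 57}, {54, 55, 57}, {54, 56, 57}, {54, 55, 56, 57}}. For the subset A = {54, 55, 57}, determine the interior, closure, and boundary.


int(A) = {54, 55, 57}, cl(A) = {54, 55, 56, 57}, ∂A = {56}.

Closed sets in (X, τ) are complements of opens:
  closed(X, τ) = {∅, {55}, {56}, {54, 56}, {55, 56}, {54, 55, 56}, {55, 56, 57}, {54, 55, 56, 57}}.
int(A) = ⋃ {U ∈ τ : U ⊆ A}. Opens contained in A: ∅, {54}, {57}, {54, 57}, {55, 57}, {54, 55, 57}.
Taking the union of these: int(A) = {54, 55, 57}.
cl(A) = ⋂ {C closed : A ⊆ C}. Closed sets containing A: {54, 55, 56, 57}.
Intersecting these: cl(A) = {54, 55, 56, 57}.
∂A = cl(A) ∖ int(A) = {54, 55, 56, 57} ∖ {54, 55, 57} = {56}.


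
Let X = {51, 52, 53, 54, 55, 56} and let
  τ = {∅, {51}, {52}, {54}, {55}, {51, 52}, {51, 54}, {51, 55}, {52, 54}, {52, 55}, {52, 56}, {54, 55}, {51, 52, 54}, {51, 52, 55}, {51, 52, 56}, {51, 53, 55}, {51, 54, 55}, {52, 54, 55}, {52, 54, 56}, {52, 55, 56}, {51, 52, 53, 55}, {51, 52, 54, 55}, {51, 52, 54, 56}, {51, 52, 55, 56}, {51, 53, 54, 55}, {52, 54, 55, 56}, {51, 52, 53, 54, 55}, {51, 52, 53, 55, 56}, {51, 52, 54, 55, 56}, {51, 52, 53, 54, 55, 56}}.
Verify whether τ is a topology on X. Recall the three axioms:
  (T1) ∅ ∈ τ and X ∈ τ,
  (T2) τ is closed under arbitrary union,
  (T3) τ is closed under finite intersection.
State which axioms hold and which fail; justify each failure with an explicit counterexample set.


τ IS a topology on X.

Axiom (T1): ∅ ∈ τ? Yes; X ∈ τ? Yes.
Axiom (T2/T3): check pairwise unions and intersections of members of τ.
All pairwise intersections and unions checked — each lies in τ. Therefore τ satisfies (T1), (T2), (T3): it IS a topology on X.


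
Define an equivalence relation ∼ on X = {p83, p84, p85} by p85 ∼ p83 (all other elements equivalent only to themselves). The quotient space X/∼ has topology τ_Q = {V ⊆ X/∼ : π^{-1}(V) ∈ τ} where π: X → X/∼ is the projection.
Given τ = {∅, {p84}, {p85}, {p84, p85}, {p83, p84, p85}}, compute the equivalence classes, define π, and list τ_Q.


X/∼ = {[p83=p85], [p84]}; |τ_Q| = 3.

Equivalence classes: [p83=p85], [p84].
Quotient map π: X → X/∼ sends p83 ↦ [p83=p85], p84 ↦ [p84], p85 ↦ [p83=p85].
For each subset V ⊆ X/∼, compute π^{-1}(V) ⊆ X and check whether π^{-1}(V) ∈ τ. V is open in τ_Q iff π^{-1}(V) ∈ τ.
  V = {}: π^{-1}(V) = ∅ ∈ τ ✓.
  V = {[p83=p85]}: π^{-1}(V) = {p83, p85} ∉ τ ✗.
  V = {[p84]}: π^{-1}(V) = {p84} ∈ τ ✓.
  V = {[p83=p85], [p84]}: π^{-1}(V) = {p83, p84, p85} ∈ τ ✓.
Open sets in the quotient: τ_Q = {{}, {[p84]}, {[p83=p85], [p84]}} (3 elements).


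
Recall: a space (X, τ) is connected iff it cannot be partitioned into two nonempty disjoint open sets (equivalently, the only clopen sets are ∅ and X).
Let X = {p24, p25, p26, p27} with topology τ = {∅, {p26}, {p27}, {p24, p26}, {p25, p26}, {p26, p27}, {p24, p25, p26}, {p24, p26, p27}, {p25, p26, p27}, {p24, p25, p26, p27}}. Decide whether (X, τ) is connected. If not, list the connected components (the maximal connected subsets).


(X, τ) is disconnected; components = [{p27}, {p24, p25, p26}].

Find clopen sets (U ∈ τ with X ∖ U ∈ τ):
  U = ∅, X ∖ U = {p24, p25, p26, p27} — both open, so U is clopen.
  U = {p27}, X ∖ U = {p24, p25, p26} — both open, so U is clopen.
  U = {p24, p25, p26}, X ∖ U = {p27} — both open, so U is clopen.
  U = {p24, p25, p26, p27}, X ∖ U = ∅ — both open, so U is clopen.
Nontrivial clopen(s) exist: e.g. {p24, p25, p26}. So (X, τ) is disconnected.
Compute connected components by grouping points that agree on all clopens:
  component: {p27}
  component: {p24, p25, p26}


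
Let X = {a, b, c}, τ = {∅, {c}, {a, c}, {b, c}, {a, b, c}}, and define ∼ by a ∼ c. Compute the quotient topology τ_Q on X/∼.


X/∼ = {[a=c], [b]}; |τ_Q| = 3.

Equivalence classes: [a=c], [b].
Quotient map π: X → X/∼ sends a ↦ [a=c], b ↦ [b], c ↦ [a=c].
For each subset V ⊆ X/∼, compute π^{-1}(V) ⊆ X and check whether π^{-1}(V) ∈ τ. V is open in τ_Q iff π^{-1}(V) ∈ τ.
  V = {}: π^{-1}(V) = ∅ ∈ τ ✓.
  V = {[a=c]}: π^{-1}(V) = {a, c} ∈ τ ✓.
  V = {[b]}: π^{-1}(V) = {b} ∉ τ ✗.
  V = {[a=c], [b]}: π^{-1}(V) = {a, b, c} ∈ τ ✓.
Open sets in the quotient: τ_Q = {{}, {[a=c]}, {[a=c], [b]}} (3 elements).


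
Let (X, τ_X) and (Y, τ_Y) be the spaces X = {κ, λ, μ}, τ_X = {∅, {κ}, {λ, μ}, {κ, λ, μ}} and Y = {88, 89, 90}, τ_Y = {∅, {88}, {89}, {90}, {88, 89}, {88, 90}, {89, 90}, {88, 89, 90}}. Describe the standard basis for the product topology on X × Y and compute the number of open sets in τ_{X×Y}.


Basis B = {∅ × ∅, {κ} × {88}, {κ} × {89}, {κ} × {90}, {κ} × {88, 89}, {κ} × {88, 90}, {κ} × {89, 90}, {λ, μ} × {88}, {λ, μ} × {89}, {λ, μ} × {90}, {κ} × {88, 89, 90}, {κ, λ, μ} × {88}, {κ, λ, μ} × {89}, {κ, λ, μ} × {90}, {λ, μ} × {88, 89}, {λ, μ} × {88, 90}, {λ, μ} × {89, 90}, {κ, λ, μ} × {88, 89}, {κ, λ, μ} × {88, 90}, {κ, λ, μ} × {89, 90}, {λ, μ} × {88, 89, 90}, {κ, λ, μ} × {88, 89, 90}}; |τ_{X×Y}| = 64.

Enumerate products U × V with U ∈ τ_X, V ∈ τ_Y (deduplicated):
  ∅ × ∅ = {} (∅)
  {κ} × {88} = {(κ,88)}
  {κ} × {89} = {(κ,89)}
  {κ} × {90} = {(κ,90)}
  {κ} × {88, 89} = {(κ,88), (κ,89)}
  {κ} × {88, 90} = {(κ,88), (κ,90)}
  {κ} × {89, 90} = {(κ,89), (κ,90)}
  {λ, μ} × {88} = {(λ,88), (μ,88)}
  {λ, μ} × {89} = {(λ,89), (μ,89)}
  {λ, μ} × {90} = {(λ,90), (μ,90)}
  {κ} × {88, 89, 90} = {(κ,88), (κ,89), (κ,90)}
  {κ, λ, μ} × {88} = {(κ,88), (λ,88), (μ,88)}
  {κ, λ, μ} × {89} = {(κ,89), (λ,89), (μ,89)}
  {κ, λ, μ} × {90} = {(κ,90), (λ,90), (μ,90)}
  {λ, μ} × {88, 89} = {(λ,88), (λ,89), (μ,88), (μ,89)}
  {λ, μ} × {88, 90} = {(λ,88), (λ,90), (μ,88), (μ,90)}
  {λ, μ} × {89, 90} = {(λ,89), (λ,90), (μ,89), (μ,90)}
  {κ, λ, μ} × {88, 89} = {(κ,88), (κ,89), (λ,88), (λ,89), (μ,88), (μ,89)}
  {κ, λ, μ} × {88, 90} = {(κ,88), (κ,90), (λ,88), (λ,90), (μ,88), (μ,90)}
  {κ, λ, μ} × {89, 90} = {(κ,89), (κ,90), (λ,89), (λ,90), (μ,89), (μ,90)}
  {λ, μ} × {88, 89, 90} = {(λ,88), (λ,89), (λ,90), (μ,88), (μ,89), (μ,90)}
  {κ, λ, μ} × {88, 89, 90} = {(κ,88), (κ,89), (κ,90), (λ,88), (λ,89), (λ,90), (μ,88), (μ,89), (μ,90)}
These 22 distinct sets form the basis B.
Close under arbitrary unions to get τ_{X×Y}; counting gives |τ_{X×Y}| = 64.


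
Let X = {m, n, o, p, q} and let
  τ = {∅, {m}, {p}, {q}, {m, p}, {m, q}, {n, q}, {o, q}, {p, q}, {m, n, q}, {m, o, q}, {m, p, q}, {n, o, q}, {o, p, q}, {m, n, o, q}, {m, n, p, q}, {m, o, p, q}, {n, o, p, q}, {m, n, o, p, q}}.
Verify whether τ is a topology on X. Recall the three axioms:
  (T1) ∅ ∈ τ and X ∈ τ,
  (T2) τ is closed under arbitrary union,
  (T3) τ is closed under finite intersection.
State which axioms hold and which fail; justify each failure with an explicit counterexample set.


τ is NOT a topology on X.

Axiom (T1): ∅ ∈ τ? Yes; X ∈ τ? Yes.
Axiom (T2/T3): check pairwise unions and intersections of members of τ.
Counterexample for (T2): {p} ∪ {n, q} = {n, p, q} ∉ τ. Therefore τ is NOT a topology.


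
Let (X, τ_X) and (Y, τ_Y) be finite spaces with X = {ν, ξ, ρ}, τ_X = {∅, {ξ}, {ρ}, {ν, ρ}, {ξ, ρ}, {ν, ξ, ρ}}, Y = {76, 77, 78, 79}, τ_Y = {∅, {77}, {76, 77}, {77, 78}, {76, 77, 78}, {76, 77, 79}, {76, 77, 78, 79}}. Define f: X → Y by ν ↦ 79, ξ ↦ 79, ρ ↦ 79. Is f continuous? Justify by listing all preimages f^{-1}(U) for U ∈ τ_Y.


f IS continuous.

Compute f^{-1}(U) for each U ∈ τ_Y:
  U = ∅: f^{-1}(U) = ∅ ∈ τ_X ✓.
  U = {77}: f^{-1}(U) = ∅ ∈ τ_X ✓.
  U = {76, 77}: f^{-1}(U) = ∅ ∈ τ_X ✓.
  U = {77, 78}: f^{-1}(U) = ∅ ∈ τ_X ✓.
  U = {76, 77, 78}: f^{-1}(U) = ∅ ∈ τ_X ✓.
  U = {76, 77, 79}: f^{-1}(U) = {ν, ξ, ρ} ∈ τ_X ✓.
  U = {76, 77, 78, 79}: f^{-1}(U) = {ν, ξ, ρ} ∈ τ_X ✓.
Every preimage lies in τ_X, so f IS continuous.


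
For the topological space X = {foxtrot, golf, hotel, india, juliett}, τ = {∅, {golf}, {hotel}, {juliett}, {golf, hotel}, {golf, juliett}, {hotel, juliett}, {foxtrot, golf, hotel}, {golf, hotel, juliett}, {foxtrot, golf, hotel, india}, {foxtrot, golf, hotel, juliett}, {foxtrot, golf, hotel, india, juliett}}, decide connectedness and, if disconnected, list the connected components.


(X, τ) is disconnected; components = [{juliett}, {foxtrot, golf, hotel, india}].

Find clopen sets (U ∈ τ with X ∖ U ∈ τ):
  U = ∅, X ∖ U = {foxtrot, golf, hotel, india, juliett} — both open, so U is clopen.
  U = {juliett}, X ∖ U = {foxtrot, golf, hotel, india} — both open, so U is clopen.
  U = {foxtrot, golf, hotel, india}, X ∖ U = {juliett} — both open, so U is clopen.
  U = {foxtrot, golf, hotel, india, juliett}, X ∖ U = ∅ — both open, so U is clopen.
Nontrivial clopen(s) exist: e.g. {juliett}. So (X, τ) is disconnected.
Compute connected components by grouping points that agree on all clopens:
  component: {juliett}
  component: {foxtrot, golf, hotel, india}


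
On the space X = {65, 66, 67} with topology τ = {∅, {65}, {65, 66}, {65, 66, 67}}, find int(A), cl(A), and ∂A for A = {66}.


int(A) = ∅, cl(A) = {66, 67}, ∂A = {66, 67}.

Closed sets in (X, τ) are complements of opens:
  closed(X, τ) = {∅, {67}, {66, 67}, {65, 66, 67}}.
int(A) = ⋃ {U ∈ τ : U ⊆ A}. Opens contained in A: ∅.
Taking the union of these: int(A) = ∅.
cl(A) = ⋂ {C closed : A ⊆ C}. Closed sets containing A: {66, 67}, {65, 66, 67}.
Intersecting these: cl(A) = {66, 67}.
∂A = cl(A) ∖ int(A) = {66, 67} ∖ ∅ = {66, 67}.


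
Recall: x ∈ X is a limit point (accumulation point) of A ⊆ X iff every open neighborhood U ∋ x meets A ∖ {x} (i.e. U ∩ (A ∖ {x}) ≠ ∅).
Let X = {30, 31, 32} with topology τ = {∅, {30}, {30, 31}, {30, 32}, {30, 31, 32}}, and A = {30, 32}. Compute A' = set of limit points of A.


A' = {31, 32}

For each x ∈ X, list the open sets U ∈ τ with x ∈ U, then check whether U ∩ (A ∖ {x}) ≠ ∅ for every such U.
  x = 30: open {30} ∋ x has {30} ∩ (A ∖ {30}) = ∅, so x is NOT a limit point.
  x = 31: opens ∋ x are {30, 31}, {30, 31, 32}; each meets A ∖ {31}, so x IS a limit point.
  x = 32: opens ∋ x are {30, 32}, {30, 31, 32}; each meets A ∖ {32}, so x IS a limit point.
Collecting: A' = {31, 32}.
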